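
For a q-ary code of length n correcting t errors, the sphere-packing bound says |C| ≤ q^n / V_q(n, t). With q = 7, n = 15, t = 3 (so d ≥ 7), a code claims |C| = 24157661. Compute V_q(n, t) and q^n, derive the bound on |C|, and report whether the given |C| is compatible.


V_q(n, t) = 102151, q^n = 4747561509943, Hamming bound = 46475918, |C| = 24157661 ≤ bound (satisfied).

Step 1: Compute V_q(n, t) = Σ_{j=0}^3 C(n, j) (q−1)^j.
  j = 0: C(15,0)·(6)^0 = 1·1 = 1.
  j = 1: C(15,1)·(6)^1 = 15·6 = 90.
  j = 2: C(15,2)·(6)^2 = 105·36 = 3780.
  j = 3: C(15,3)·(6)^3 = 455·216 = 98280.
  V_q(n, t) = 1 + 90 + 3780 + 98280 = 102151.
Step 2: q^n = 7^15 = 4747561509943.
Step 3: Hamming bound ⌊q^n / V_q(n,t)⌋ = ⌊4747561509943/102151⌋ = 46475918.
Step 4: Compare |C| = 24157661 to 46475918: satisfied.
The claimed |C| lies below the Hamming bound.


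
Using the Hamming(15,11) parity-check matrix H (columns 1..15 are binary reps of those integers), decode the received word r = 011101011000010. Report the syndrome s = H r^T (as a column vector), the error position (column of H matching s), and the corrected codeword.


s = (1, 1, 0, 0)^T, error position = 12, corrected codeword c = 011101011001010

Compute s = H r^T mod 2 one row at a time:
  s_1 = 1 + 1 + 0 + 0 + 0 + 0 + 1 + 0 = 3 ≡ 1 (mod 2).
  s_2 = 1 + 0 + 1 + 0 + 0 + 0 + 1 + 0 = 3 ≡ 1 (mod 2).
  s_3 = 1 + 1 + 1 + 0 + 0 + 0 + 1 + 0 = 4 ≡ 0 (mod 2).
  s_4 = 0 + 1 + 0 + 0 + 1 + 0 + 0 + 0 = 2 ≡ 0 (mod 2).
s = (1, 1, 0, 0)^T — this equals column 12 of H (binary 1100), so error is at position 12.
Correct: flip bit 12 of r = 011101011000010 to get c = 011101011001010.


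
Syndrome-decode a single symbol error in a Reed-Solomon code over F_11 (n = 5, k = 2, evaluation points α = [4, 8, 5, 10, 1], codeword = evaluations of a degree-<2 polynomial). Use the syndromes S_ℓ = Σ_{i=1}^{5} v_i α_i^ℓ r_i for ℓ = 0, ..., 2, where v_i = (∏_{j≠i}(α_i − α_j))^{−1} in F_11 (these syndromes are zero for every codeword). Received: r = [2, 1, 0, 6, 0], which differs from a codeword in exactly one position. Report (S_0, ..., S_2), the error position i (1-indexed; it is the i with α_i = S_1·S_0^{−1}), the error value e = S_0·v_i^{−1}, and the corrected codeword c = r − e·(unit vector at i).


S = (9, 1, 5), error at position 3, error magnitude e = 1, c = [2, 1, 10, 6, 0].

Step 1: column multipliers v_i = (∏_{j≠i}(α_i − α_j))^{−1} mod 11.
  i = 1 (α = 4): (4−8)(4−5)(4−10)(4−1) = (−4)·(−1)·(−6)·3 = −72 ≡ 5, so v_1 = 5^{−1} = 9 (mod 11).
  i = 2 (α = 8): (8−4)(8−5)(8−10)(8−1) = 4·3·(−2)·7 = −168 ≡ 8, so v_2 = 8^{−1} = 7 (mod 11).
  i = 3 (α = 5): (5−4)(5−8)(5−10)(5−1) = 1·(−3)·(−5)·4 = 60 ≡ 5, so v_3 = 5^{−1} = 9 (mod 11).
  i = 4 (α = 10): (10−4)(10−8)(10−5)(10−1) = 6·2·5·9 = 540 ≡ 1, so v_4 = 1^{−1} = 1 (mod 11).
  i = 5 (α = 1): (1−4)(1−8)(1−5)(1−10) = (−3)·(−7)·(−4)·(−9) = 756 ≡ 8, so v_5 = 8^{−1} = 7 (mod 11).
  v = [9, 7, 9, 1, 7].
Step 2: syndromes of r = [2, 1, 0, 6, 0] (all sums mod 11).
  S_0 = Σ v_i r_i = 9·2 + 7·1 + 9·0 + 1·6 + 7·0 = 31 ≡ 9.
  S_1 = Σ v_i α_i r_i = 9·4·2 + 7·8·1 + 9·5·0 + 1·10·6 + 7·1·0 = 188 ≡ 1.
  α_i^2 mod 11 = [5, 9, 3, 1, 1].
  S_2 = Σ v_i α_i^2 r_i = 9·5·2 + 7·9·1 + 9·3·0 + 1·1·6 + 7·1·0 = 159 ≡ 5.
  S = (9, 1, 5) ≠ 0, so r is not a codeword (an error is present).
Step 3: locate the error. For a single error e at position i, S_ℓ = v_i·e·α_i^ℓ, so α_err = S_1/S_0.
  S_0^{−1} = 9^{−1} = 5 (mod 11), so α_err = 1·5 = 5 ≡ 5 = α_3. Error position i = 3.
  Consistency check: S_2/S_1 = 5·1 = 5 ≡ 5 = α_err ✓ (single-error assumption holds).
Step 4: error magnitude e = S_0/v_3 = S_0·∏_{j≠3}(α_3 − α_j) = 9·5 = 45 ≡ 1 (mod 11).
Step 5: correct position 3: c_3 = r_3 − e = 0 − 1 ≡ 10 (mod 11). Hence c = [2, 1, 10, 6, 0].
  Check: interpolating c through the α_i gives m(x) = 3 + 8·x (degree < 2) with m(α_i) = c_i for every i, so c is indeed a codeword.


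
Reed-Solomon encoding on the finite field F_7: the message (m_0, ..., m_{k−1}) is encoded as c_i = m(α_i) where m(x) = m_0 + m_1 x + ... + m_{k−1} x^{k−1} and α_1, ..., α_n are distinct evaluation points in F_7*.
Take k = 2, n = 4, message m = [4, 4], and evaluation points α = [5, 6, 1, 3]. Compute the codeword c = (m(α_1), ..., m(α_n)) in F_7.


c = [3, 0, 1, 2]

Message polynomial: m(x) = 4 + 4·x (mod 7).
For each evaluation point α_i, compute m(α_i) mod 7:
  α_1 = 5: Horner steps 4 → 3, so m(5) = 3.
  α_2 = 6: Horner steps 4 → 0, so m(6) = 0.
  α_3 = 1: Horner steps 4 → 1, so m(1) = 1.
  α_4 = 3: Horner steps 4 → 2, so m(3) = 2.
Codeword c = [3, 0, 1, 2] ∈ F_7^4.


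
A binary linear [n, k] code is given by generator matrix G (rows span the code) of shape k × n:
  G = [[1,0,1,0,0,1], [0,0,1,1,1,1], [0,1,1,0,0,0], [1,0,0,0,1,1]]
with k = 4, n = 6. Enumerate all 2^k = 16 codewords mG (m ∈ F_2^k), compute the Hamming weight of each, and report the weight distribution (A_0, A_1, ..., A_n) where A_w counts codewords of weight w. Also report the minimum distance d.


Weight distribution: A_0 = 1, A_2 = 4, A_3 = 6, A_4 = 3, A_5 = 2. Minimum distance d = 2.

Enumerate all 2^4 = 16 messages m ∈ F_2^4.
For each, compute codeword c = mG in F_2^6, then tally its weight.
  m = 0000 → c = 000000, weight = 0.
  m = 1000 → c = 101001, weight = 3.
  m = 0100 → c = 001111, weight = 4.
  m = 1100 → c = 100110, weight = 3.
  m = 0010 → c = 011000, weight = 2.
  m = 1010 → c = 110001, weight = 3.
  m = 0110 → c = 010111, weight = 4.
  m = 1110 → c = 111110, weight = 5.
  m = 0001 → c = 100011, weight = 3.
  m = 1001 → c = 001010, weight = 2.
  m = 0101 → c = 101100, weight = 3.
  m = 1101 → c = 000101, weight = 2.
  m = 0011 → c = 111011, weight = 5.
  m = 1011 → c = 010010, weight = 2.
  m = 0111 → c = 110100, weight = 3.
  m = 1111 → c = 011101, weight = 4.
Tally weights:
  weight 0: 1 codewords.
  weight 2: 4 codewords.
  weight 3: 6 codewords.
  weight 4: 3 codewords.
  weight 5: 2 codewords.
Minimum distance d = smallest w > 0 with A_w > 0 = 2.
Sanity: Σ A_w = 16 = 2^4 = 16 ✓.


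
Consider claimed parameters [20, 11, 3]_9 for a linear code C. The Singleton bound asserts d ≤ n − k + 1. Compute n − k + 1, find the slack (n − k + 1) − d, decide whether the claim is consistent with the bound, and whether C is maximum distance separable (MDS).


Singleton RHS = n − k + 1 = 10, slack = 7, bound satisfied, not MDS.

Singleton bound: d ≤ n − k + 1.
Here n = 20, k = 11, so n − k + 1 = 10.
Given d = 3, check d ≤ 10: YES.
Slack = (n − k + 1) − d = 7.
The code is NOT MDS (slack = 7 > 0).
Description: the claimed parameters are [20, 11, 3]_9; such a code would be non-MDS.


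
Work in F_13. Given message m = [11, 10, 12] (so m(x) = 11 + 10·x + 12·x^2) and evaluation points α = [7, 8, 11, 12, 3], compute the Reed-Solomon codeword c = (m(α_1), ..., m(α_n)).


c = [6, 1, 0, 0, 6]

Message polynomial: m(x) = 11 + 10·x + 12·x^2 (mod 13).
For each evaluation point α_i, compute m(α_i) mod 13:
  α_1 = 7: Horner steps 12 → 3 → 6, so m(7) = 6.
  α_2 = 8: Horner steps 12 → 2 → 1, so m(8) = 1.
  α_3 = 11: Horner steps 12 → 12 → 0, so m(11) = 0.
  α_4 = 12: Horner steps 12 → 11 → 0, so m(12) = 0.
  α_5 = 3: Horner steps 12 → 7 → 6, so m(3) = 6.
Codeword c = [6, 1, 0, 0, 6] ∈ F_13^5.


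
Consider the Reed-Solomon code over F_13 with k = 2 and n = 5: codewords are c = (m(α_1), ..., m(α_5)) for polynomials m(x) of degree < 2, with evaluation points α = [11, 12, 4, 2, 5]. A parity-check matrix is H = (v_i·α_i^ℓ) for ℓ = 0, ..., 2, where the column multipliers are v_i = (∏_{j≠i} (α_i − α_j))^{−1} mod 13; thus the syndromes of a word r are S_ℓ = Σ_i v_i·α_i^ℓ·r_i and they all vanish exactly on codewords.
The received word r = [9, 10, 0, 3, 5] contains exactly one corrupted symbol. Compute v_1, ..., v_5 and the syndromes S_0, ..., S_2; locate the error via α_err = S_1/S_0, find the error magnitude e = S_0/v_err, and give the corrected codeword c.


S = (9, 4, 9), error at position 2, error magnitude e = 9, c = [9, 1, 0, 3, 5].

Step 1: column multipliers v_i = (∏_{j≠i}(α_i − α_j))^{−1} mod 13.
  i = 1 (α = 11): (11−12)(11−4)(11−2)(11−5) = (−1)·7·9·6 = −378 ≡ 12, so v_1 = 12^{−1} = 12 (mod 13).
  i = 2 (α = 12): (12−11)(12−4)(12−2)(12−5) = 1·8·10·7 = 560 ≡ 1, so v_2 = 1^{−1} = 1 (mod 13).
  i = 3 (α = 4): (4−11)(4−12)(4−2)(4−5) = (−7)·(−8)·2·(−1) = −112 ≡ 5, so v_3 = 5^{−1} = 8 (mod 13).
  i = 4 (α = 2): (2−11)(2−12)(2−4)(2−5) = (−9)·(−10)·(−2)·(−3) = 540 ≡ 7, so v_4 = 7^{−1} = 2 (mod 13).
  i = 5 (α = 5): (5−11)(5−12)(5−4)(5−2) = (−6)·(−7)·1·3 = 126 ≡ 9, so v_5 = 9^{−1} = 3 (mod 13).
  v = [12, 1, 8, 2, 3].
Step 2: syndromes of r = [9, 10, 0, 3, 5] (all sums mod 13).
  S_0 = Σ v_i r_i = 12·9 + 1·10 + 8·0 + 2·3 + 3·5 = 139 ≡ 9.
  S_1 = Σ v_i α_i r_i = 12·11·9 + 1·12·10 + 8·4·0 + 2·2·3 + 3·5·5 = 1395 ≡ 4.
  α_i^2 mod 13 = [4, 1, 3, 4, 12].
  S_2 = Σ v_i α_i^2 r_i = 12·4·9 + 1·1·10 + 8·3·0 + 2·4·3 + 3·12·5 = 646 ≡ 9.
  S = (9, 4, 9) ≠ 0, so r is not a codeword (an error is present).
Step 3: locate the error. For a single error e at position i, S_ℓ = v_i·e·α_i^ℓ, so α_err = S_1/S_0.
  S_0^{−1} = 9^{−1} = 3 (mod 13), so α_err = 4·3 = 12 ≡ 12 = α_2. Error position i = 2.
  Consistency check: S_2/S_1 = 9·10 = 90 ≡ 12 = α_err ✓ (single-error assumption holds).
Step 4: error magnitude e = S_0/v_2 = S_0·∏_{j≠2}(α_2 − α_j) = 9·1 = 9 ≡ 9 (mod 13).
Step 5: correct position 2: c_2 = r_2 − e = 10 − 9 ≡ 1 (mod 13). Hence c = [9, 1, 0, 3, 5].
  Check: interpolating c through the α_i gives m(x) = 6 + 5·x (degree < 2) with m(α_i) = c_i for every i, so c is indeed a codeword.


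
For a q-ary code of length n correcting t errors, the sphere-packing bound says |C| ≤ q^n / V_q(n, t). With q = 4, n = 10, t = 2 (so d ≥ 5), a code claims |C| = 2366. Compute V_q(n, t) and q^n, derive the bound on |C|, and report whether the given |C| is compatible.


V_q(n, t) = 436, q^n = 1048576, Hamming bound = 2404, |C| = 2366 ≤ bound (satisfied).

Step 1: Compute V_q(n, t) = Σ_{j=0}^2 C(n, j) (q−1)^j.
  j = 0: C(10,0)·(3)^0 = 1·1 = 1.
  j = 1: C(10,1)·(3)^1 = 10·3 = 30.
  j = 2: C(10,2)·(3)^2 = 45·9 = 405.
  V_q(n, t) = 1 + 30 + 405 = 436.
Step 2: q^n = 4^10 = 1048576.
Step 3: Hamming bound ⌊q^n / V_q(n,t)⌋ = ⌊1048576/436⌋ = 2404.
Step 4: Compare |C| = 2366 to 2404: satisfied.
The claimed |C| lies below the Hamming bound.


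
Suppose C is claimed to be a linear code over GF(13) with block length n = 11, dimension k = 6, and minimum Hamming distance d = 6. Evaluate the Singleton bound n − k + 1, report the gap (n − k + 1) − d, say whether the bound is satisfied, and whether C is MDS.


Singleton RHS = n − k + 1 = 6, slack = 0, bound satisfied, MDS.

Singleton bound: d ≤ n − k + 1.
Here n = 11, k = 6, so n − k + 1 = 6.
Given d = 6, check d ≤ 6: YES.
Slack = (n − k + 1) − d = 0.
The code is MDS (slack = 0).
Description: the claimed parameters are [11, 6, 6]_13; such a code would be MDS (meets Singleton bound).


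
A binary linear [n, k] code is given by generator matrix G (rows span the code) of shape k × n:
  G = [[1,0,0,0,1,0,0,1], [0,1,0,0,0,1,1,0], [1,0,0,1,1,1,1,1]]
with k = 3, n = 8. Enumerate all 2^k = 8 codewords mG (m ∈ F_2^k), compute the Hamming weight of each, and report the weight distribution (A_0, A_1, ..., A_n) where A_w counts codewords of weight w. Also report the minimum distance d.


Weight distribution: A_0 = 1, A_2 = 1, A_3 = 3, A_5 = 1, A_6 = 2. Minimum distance d = 2.

Enumerate all 2^3 = 8 messages m ∈ F_2^3.
For each, compute codeword c = mG in F_2^8, then tally its weight.
  m = 000 → c = 00000000, weight = 0.
  m = 100 → c = 10001001, weight = 3.
  m = 010 → c = 01000110, weight = 3.
  m = 110 → c = 11001111, weight = 6.
  m = 001 → c = 10011111, weight = 6.
  m = 101 → c = 00010110, weight = 3.
  m = 011 → c = 11011001, weight = 5.
  m = 111 → c = 01010000, weight = 2.
Tally weights:
  weight 0: 1 codewords.
  weight 2: 1 codewords.
  weight 3: 3 codewords.
  weight 5: 1 codewords.
  weight 6: 2 codewords.
Minimum distance d = smallest w > 0 with A_w > 0 = 2.
Sanity: Σ A_w = 8 = 2^3 = 8 ✓.


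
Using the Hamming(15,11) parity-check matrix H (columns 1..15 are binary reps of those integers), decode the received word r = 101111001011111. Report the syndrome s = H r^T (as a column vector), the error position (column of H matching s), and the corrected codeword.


s = (0, 1, 1, 1)^T, error position = 7, corrected codeword c = 101111101011111

Compute s = H r^T mod 2 one row at a time:
  s_1 = 0 + 1 + 0 + 1 + 1 + 1 + 1 + 1 = 6 ≡ 0 (mod 2).
  s_2 = 1 + 1 + 1 + 0 + 1 + 1 + 1 + 1 = 7 ≡ 1 (mod 2).
  s_3 = 0 + 1 + 1 + 0 + 0 + 1 + 1 + 1 = 5 ≡ 1 (mod 2).
  s_4 = 1 + 1 + 1 + 0 + 1 + 1 + 1 + 1 = 7 ≡ 1 (mod 2).
s = (0, 1, 1, 1)^T — this equals column 7 of H (binary 0111), so error is at position 7.
Correct: flip bit 7 of r = 101111001011111 to get c = 101111101011111.


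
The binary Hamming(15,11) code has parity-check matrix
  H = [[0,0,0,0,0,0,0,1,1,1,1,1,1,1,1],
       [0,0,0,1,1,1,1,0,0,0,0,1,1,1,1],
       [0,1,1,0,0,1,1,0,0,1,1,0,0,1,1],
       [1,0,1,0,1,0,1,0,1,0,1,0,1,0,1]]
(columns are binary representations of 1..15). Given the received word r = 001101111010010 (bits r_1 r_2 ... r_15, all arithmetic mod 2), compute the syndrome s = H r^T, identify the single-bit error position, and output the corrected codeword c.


s = (0, 0, 1, 0)^T, error position = 2, corrected codeword c = 011101111010010

Compute s = H r^T mod 2 one row at a time:
  s_1 = 1 + 1 + 0 + 1 + 0 + 0 + 1 + 0 = 4 ≡ 0 (mod 2).
  s_2 = 1 + 0 + 1 + 1 + 0 + 0 + 1 + 0 = 4 ≡ 0 (mod 2).
  s_3 = 0 + 1 + 1 + 1 + 0 + 1 + 1 + 0 = 5 ≡ 1 (mod 2).
  s_4 = 0 + 1 + 0 + 1 + 1 + 1 + 0 + 0 = 4 ≡ 0 (mod 2).
s = (0, 0, 1, 0)^T — this equals column 2 of H (binary 0010), so error is at position 2.
Correct: flip bit 2 of r = 001101111010010 to get c = 011101111010010.


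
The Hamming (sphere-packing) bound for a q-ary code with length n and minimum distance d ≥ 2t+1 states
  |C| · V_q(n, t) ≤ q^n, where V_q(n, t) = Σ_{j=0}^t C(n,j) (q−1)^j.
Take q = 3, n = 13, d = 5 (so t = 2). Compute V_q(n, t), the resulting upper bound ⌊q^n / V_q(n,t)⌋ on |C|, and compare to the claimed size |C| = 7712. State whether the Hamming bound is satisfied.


V_q(n, t) = 339, q^n = 1594323, Hamming bound = 4703, |C| = 7712 > bound (violated).

Step 1: Compute V_q(n, t) = Σ_{j=0}^2 C(n, j) (q−1)^j.
  j = 0: C(13,0)·(2)^0 = 1·1 = 1.
  j = 1: C(13,1)·(2)^1 = 13·2 = 26.
  j = 2: C(13,2)·(2)^2 = 78·4 = 312.
  V_q(n, t) = 1 + 26 + 312 = 339.
Step 2: q^n = 3^13 = 1594323.
Step 3: Hamming bound ⌊q^n / V_q(n,t)⌋ = ⌊1594323/339⌋ = 4703.
Step 4: Compare |C| = 7712 to 4703: violated.
The claimed |C| lies above the Hamming bound, so no 3-ary code of length 13 with d ≥ 5 can have 7712 codewords.


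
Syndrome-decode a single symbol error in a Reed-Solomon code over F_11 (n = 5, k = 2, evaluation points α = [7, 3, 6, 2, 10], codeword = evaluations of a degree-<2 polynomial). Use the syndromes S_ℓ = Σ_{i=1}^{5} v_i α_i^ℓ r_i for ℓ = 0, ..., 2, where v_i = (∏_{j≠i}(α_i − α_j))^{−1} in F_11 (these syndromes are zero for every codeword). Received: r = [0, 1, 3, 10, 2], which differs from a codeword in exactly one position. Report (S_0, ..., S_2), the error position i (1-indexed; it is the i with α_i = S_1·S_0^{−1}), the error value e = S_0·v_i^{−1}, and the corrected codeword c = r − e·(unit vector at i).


S = (1, 2, 4), error at position 4, error magnitude e = 6, c = [0, 1, 3, 4, 2].

Step 1: column multipliers v_i = (∏_{j≠i}(α_i − α_j))^{−1} mod 11.
  i = 1 (α = 7): (7−3)(7−6)(7−2)(7−10) = 4·1·5·(−3) = −60 ≡ 6, so v_1 = 6^{−1} = 2 (mod 11).
  i = 2 (α = 3): (3−7)(3−6)(3−2)(3−10) = (−4)·(−3)·1·(−7) = −84 ≡ 4, so v_2 = 4^{−1} = 3 (mod 11).
  i = 3 (α = 6): (6−7)(6−3)(6−2)(6−10) = (−1)·3·4·(−4) = 48 ≡ 4, so v_3 = 4^{−1} = 3 (mod 11).
  i = 4 (α = 2): (2−7)(2−3)(2−6)(2−10) = (−5)·(−1)·(−4)·(−8) = 160 ≡ 6, so v_4 = 6^{−1} = 2 (mod 11).
  i = 5 (α = 10): (10−7)(10−3)(10−6)(10−2) = 3·7·4·8 = 672 ≡ 1, so v_5 = 1^{−1} = 1 (mod 11).
  v = [2, 3, 3, 2, 1].
Step 2: syndromes of r = [0, 1, 3, 10, 2] (all sums mod 11).
  S_0 = Σ v_i r_i = 2·0 + 3·1 + 3·3 + 2·10 + 1·2 = 34 ≡ 1.
  S_1 = Σ v_i α_i r_i = 2·7·0 + 3·3·1 + 3·6·3 + 2·2·10 + 1·10·2 = 123 ≡ 2.
  α_i^2 mod 11 = [5, 9, 3, 4, 1].
  S_2 = Σ v_i α_i^2 r_i = 2·5·0 + 3·9·1 + 3·3·3 + 2·4·10 + 1·1·2 = 136 ≡ 4.
  S = (1, 2, 4) ≠ 0, so r is not a codeword (an error is present).
Step 3: locate the error. For a single error e at position i, S_ℓ = v_i·e·α_i^ℓ, so α_err = S_1/S_0.
  S_0^{−1} = 1^{−1} = 1 (mod 11), so α_err = 2·1 = 2 ≡ 2 = α_4. Error position i = 4.
  Consistency check: S_2/S_1 = 4·6 = 24 ≡ 2 = α_err ✓ (single-error assumption holds).
Step 4: error magnitude e = S_0/v_4 = S_0·∏_{j≠4}(α_4 − α_j) = 1·6 = 6 ≡ 6 (mod 11).
Step 5: correct position 4: c_4 = r_4 − e = 10 − 6 ≡ 4 (mod 11). Hence c = [0, 1, 3, 4, 2].
  Check: interpolating c through the α_i gives m(x) = 10 + 8·x (degree < 2) with m(α_i) = c_i for every i, so c is indeed a codeword.


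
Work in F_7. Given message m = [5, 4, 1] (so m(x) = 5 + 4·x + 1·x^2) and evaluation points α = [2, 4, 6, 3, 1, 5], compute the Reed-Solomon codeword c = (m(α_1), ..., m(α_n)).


c = [3, 2, 2, 5, 3, 1]

Message polynomial: m(x) = 5 + 4·x + 1·x^2 (mod 7).
For each evaluation point α_i, compute m(α_i) mod 7:
  α_1 = 2: Horner steps 1 → 6 → 3, so m(2) = 3.
  α_2 = 4: Horner steps 1 → 1 → 2, so m(4) = 2.
  α_3 = 6: Horner steps 1 → 3 → 2, so m(6) = 2.
  α_4 = 3: Horner steps 1 → 0 → 5, so m(3) = 5.
  α_5 = 1: Horner steps 1 → 5 → 3, so m(1) = 3.
  α_6 = 5: Horner steps 1 → 2 → 1, so m(5) = 1.
Codeword c = [3, 2, 2, 5, 3, 1] ∈ F_7^6.


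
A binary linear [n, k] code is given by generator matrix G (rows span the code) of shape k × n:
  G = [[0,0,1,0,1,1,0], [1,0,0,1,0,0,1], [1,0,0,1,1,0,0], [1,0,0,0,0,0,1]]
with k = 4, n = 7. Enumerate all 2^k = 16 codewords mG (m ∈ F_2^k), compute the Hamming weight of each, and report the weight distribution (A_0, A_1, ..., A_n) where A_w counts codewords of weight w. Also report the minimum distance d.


Weight distribution: A_0 = 1, A_1 = 1, A_2 = 3, A_3 = 6, A_4 = 3, A_5 = 1, A_6 = 1. Minimum distance d = 1.

Enumerate all 2^4 = 16 messages m ∈ F_2^4.
For each, compute codeword c = mG in F_2^7, then tally its weight.
  m = 0000 → c = 0000000, weight = 0.
  m = 1000 → c = 0010110, weight = 3.
  m = 0100 → c = 1001001, weight = 3.
  m = 1100 → c = 1011111, weight = 6.
  m = 0010 → c = 1001100, weight = 3.
  m = 1010 → c = 1011010, weight = 4.
  m = 0110 → c = 0000101, weight = 2.
  m = 1110 → c = 0010011, weight = 3.
  m = 0001 → c = 1000001, weight = 2.
  m = 1001 → c = 1010111, weight = 5.
  m = 0101 → c = 0001000, weight = 1.
  m = 1101 → c = 0011110, weight = 4.
  m = 0011 → c = 0001101, weight = 3.
  m = 1011 → c = 0011011, weight = 4.
  m = 0111 → c = 1000100, weight = 2.
  m = 1111 → c = 1010010, weight = 3.
Tally weights:
  weight 0: 1 codewords.
  weight 1: 1 codewords.
  weight 2: 3 codewords.
  weight 3: 6 codewords.
  weight 4: 3 codewords.
  weight 5: 1 codewords.
  weight 6: 1 codewords.
Minimum distance d = smallest w > 0 with A_w > 0 = 1.
Sanity: Σ A_w = 16 = 2^4 = 16 ✓.


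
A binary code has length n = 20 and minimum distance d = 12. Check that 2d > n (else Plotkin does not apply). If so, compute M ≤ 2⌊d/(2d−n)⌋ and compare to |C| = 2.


Plotkin bound M ≤ 6; given |C| = 2 ≤ bound (satisfied).

Check applicability: 2d = 24, n = 20.
2d − n = 4 > 0, so Plotkin applies.
Compute d/(2d−n) = 12/4 ≈ 3.0000.
⌊d/(2d−n)⌋ = 3.
Plotkin bound: M ≤ 2·3 = 6.
Given |C| = 2, check: satisfied.
This |C| is below the Plotkin bound.


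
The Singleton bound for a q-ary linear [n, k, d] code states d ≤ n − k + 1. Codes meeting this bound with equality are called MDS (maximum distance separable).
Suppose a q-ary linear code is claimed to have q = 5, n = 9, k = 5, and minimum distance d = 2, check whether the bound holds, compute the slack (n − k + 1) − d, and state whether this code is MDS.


Singleton RHS = n − k + 1 = 5, slack = 3, bound satisfied, not MDS.

Singleton bound: d ≤ n − k + 1.
Here n = 9, k = 5, so n − k + 1 = 5.
Given d = 2, check d ≤ 5: YES.
Slack = (n − k + 1) − d = 3.
The code is NOT MDS (slack = 3 > 0).
Description: the claimed parameters are [9, 5, 2]_5; such a code would be non-MDS.


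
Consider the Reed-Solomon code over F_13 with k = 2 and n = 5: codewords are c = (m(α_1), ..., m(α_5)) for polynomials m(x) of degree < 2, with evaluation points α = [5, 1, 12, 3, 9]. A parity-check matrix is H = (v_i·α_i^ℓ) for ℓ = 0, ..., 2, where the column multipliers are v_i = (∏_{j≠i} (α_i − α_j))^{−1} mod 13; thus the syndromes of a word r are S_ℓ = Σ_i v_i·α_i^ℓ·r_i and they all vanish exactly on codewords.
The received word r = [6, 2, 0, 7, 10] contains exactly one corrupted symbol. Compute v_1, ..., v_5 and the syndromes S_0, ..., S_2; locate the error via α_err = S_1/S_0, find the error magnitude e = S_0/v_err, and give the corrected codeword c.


S = (11, 7, 8), error at position 4, error magnitude e = 3, c = [6, 2, 0, 4, 10].

Step 1: column multipliers v_i = (∏_{j≠i}(α_i − α_j))^{−1} mod 13.
  i = 1 (α = 5): (5−1)(5−12)(5−3)(5−9) = 4·(−7)·2·(−4) = 224 ≡ 3, so v_1 = 3^{−1} = 9 (mod 13).
  i = 2 (α = 1): (1−5)(1−12)(1−3)(1−9) = (−4)·(−11)·(−2)·(−8) = 704 ≡ 2, so v_2 = 2^{−1} = 7 (mod 13).
  i = 3 (α = 12): (12−5)(12−1)(12−3)(12−9) = 7·11·9·3 = 2079 ≡ 12, so v_3 = 12^{−1} = 12 (mod 13).
  i = 4 (α = 3): (3−5)(3−1)(3−12)(3−9) = (−2)·2·(−9)·(−6) = −216 ≡ 5, so v_4 = 5^{−1} = 8 (mod 13).
  i = 5 (α = 9): (9−5)(9−1)(9−12)(9−3) = 4·8·(−3)·6 = −576 ≡ 9, so v_5 = 9^{−1} = 3 (mod 13).
  v = [9, 7, 12, 8, 3].
Step 2: syndromes of r = [6, 2, 0, 7, 10] (all sums mod 13).
  S_0 = Σ v_i r_i = 9·6 + 7·2 + 12·0 + 8·7 + 3·10 = 154 ≡ 11.
  S_1 = Σ v_i α_i r_i = 9·5·6 + 7·1·2 + 12·12·0 + 8·3·7 + 3·9·10 = 722 ≡ 7.
  α_i^2 mod 13 = [12, 1, 1, 9, 3].
  S_2 = Σ v_i α_i^2 r_i = 9·12·6 + 7·1·2 + 12·1·0 + 8·9·7 + 3·3·10 = 1256 ≡ 8.
  S = (11, 7, 8) ≠ 0, so r is not a codeword (an error is present).
Step 3: locate the error. For a single error e at position i, S_ℓ = v_i·e·α_i^ℓ, so α_err = S_1/S_0.
  S_0^{−1} = 11^{−1} = 6 (mod 13), so α_err = 7·6 = 42 ≡ 3 = α_4. Error position i = 4.
  Consistency check: S_2/S_1 = 8·2 = 16 ≡ 3 = α_err ✓ (single-error assumption holds).
Step 4: error magnitude e = S_0/v_4 = S_0·∏_{j≠4}(α_4 − α_j) = 11·5 = 55 ≡ 3 (mod 13).
Step 5: correct position 4: c_4 = r_4 − e = 7 − 3 ≡ 4 (mod 13). Hence c = [6, 2, 0, 4, 10].
  Check: interpolating c through the α_i gives m(x) = 1 + 1·x (degree < 2) with m(α_i) = c_i for every i, so c is indeed a codeword.


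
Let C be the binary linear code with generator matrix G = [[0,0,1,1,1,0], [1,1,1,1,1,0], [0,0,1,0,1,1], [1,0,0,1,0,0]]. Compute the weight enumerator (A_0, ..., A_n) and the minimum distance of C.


Weight distribution: A_0 = 1, A_2 = 6, A_3 = 4, A_4 = 1, A_5 = 4. Minimum distance d = 2.

Enumerate all 2^4 = 16 messages m ∈ F_2^4.
For each, compute codeword c = mG in F_2^6, then tally its weight.
  m = 0000 → c = 000000, weight = 0.
  m = 1000 → c = 001110, weight = 3.
  m = 0100 → c = 111110, weight = 5.
  m = 1100 → c = 110000, weight = 2.
  m = 0010 → c = 001011, weight = 3.
  m = 1010 → c = 000101, weight = 2.
  m = 0110 → c = 110101, weight = 4.
  m = 1110 → c = 111011, weight = 5.
  m = 0001 → c = 100100, weight = 2.
  m = 1001 → c = 101010, weight = 3.
  m = 0101 → c = 011010, weight = 3.
  m = 1101 → c = 010100, weight = 2.
  m = 0011 → c = 101111, weight = 5.
  m = 1011 → c = 100001, weight = 2.
  m = 0111 → c = 010001, weight = 2.
  m = 1111 → c = 011111, weight = 5.
Tally weights:
  weight 0: 1 codewords.
  weight 2: 6 codewords.
  weight 3: 4 codewords.
  weight 4: 1 codewords.
  weight 5: 4 codewords.
Minimum distance d = smallest w > 0 with A_w > 0 = 2.
Sanity: Σ A_w = 16 = 2^4 = 16 ✓.


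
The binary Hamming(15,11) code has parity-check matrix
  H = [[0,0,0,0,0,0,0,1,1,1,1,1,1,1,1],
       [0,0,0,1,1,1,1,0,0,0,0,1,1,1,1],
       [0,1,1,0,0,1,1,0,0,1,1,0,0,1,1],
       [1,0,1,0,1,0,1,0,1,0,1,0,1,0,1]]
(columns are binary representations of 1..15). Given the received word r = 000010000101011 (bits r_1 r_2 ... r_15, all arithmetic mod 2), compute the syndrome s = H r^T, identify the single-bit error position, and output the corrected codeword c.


s = (0, 0, 1, 0)^T, error position = 2, corrected codeword c = 010010000101011

Compute s = H r^T mod 2 one row at a time:
  s_1 = 0 + 0 + 1 + 0 + 1 + 0 + 1 + 1 = 4 ≡ 0 (mod 2).
  s_2 = 0 + 1 + 0 + 0 + 1 + 0 + 1 + 1 = 4 ≡ 0 (mod 2).
  s_3 = 0 + 0 + 0 + 0 + 1 + 0 + 1 + 1 = 3 ≡ 1 (mod 2).
  s_4 = 0 + 0 + 1 + 0 + 0 + 0 + 0 + 1 = 2 ≡ 0 (mod 2).
s = (0, 0, 1, 0)^T — this equals column 2 of H (binary 0010), so error is at position 2.
Correct: flip bit 2 of r = 000010000101011 to get c = 010010000101011.


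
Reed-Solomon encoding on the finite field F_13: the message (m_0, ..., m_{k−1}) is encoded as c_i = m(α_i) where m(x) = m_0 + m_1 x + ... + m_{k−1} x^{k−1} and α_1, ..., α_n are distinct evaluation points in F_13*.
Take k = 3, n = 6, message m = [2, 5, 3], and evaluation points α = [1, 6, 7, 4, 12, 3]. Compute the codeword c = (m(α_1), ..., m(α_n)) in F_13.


c = [10, 10, 2, 5, 0, 5]

Message polynomial: m(x) = 2 + 5·x + 3·x^2 (mod 13).
For each evaluation point α_i, compute m(α_i) mod 13:
  α_1 = 1: Horner steps 3 → 8 → 10, so m(1) = 10.
  α_2 = 6: Horner steps 3 → 10 → 10, so m(6) = 10.
  α_3 = 7: Horner steps 3 → 0 → 2, so m(7) = 2.
  α_4 = 4: Horner steps 3 → 4 → 5, so m(4) = 5.
  α_5 = 12: Horner steps 3 → 2 → 0, so m(12) = 0.
  α_6 = 3: Horner steps 3 → 1 → 5, so m(3) = 5.
Codeword c = [10, 10, 2, 5, 0, 5] ∈ F_13^6.


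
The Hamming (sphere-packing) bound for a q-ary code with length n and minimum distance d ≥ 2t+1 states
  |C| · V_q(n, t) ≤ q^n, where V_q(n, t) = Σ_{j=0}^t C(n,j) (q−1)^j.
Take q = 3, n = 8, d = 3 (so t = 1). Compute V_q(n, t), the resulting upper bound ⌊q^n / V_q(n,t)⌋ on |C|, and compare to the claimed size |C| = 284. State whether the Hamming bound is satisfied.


V_q(n, t) = 17, q^n = 6561, Hamming bound = 385, |C| = 284 ≤ bound (satisfied).

Step 1: Compute V_q(n, t) = Σ_{j=0}^1 C(n, j) (q−1)^j.
  j = 0: C(8,0)·(2)^0 = 1·1 = 1.
  j = 1: C(8,1)·(2)^1 = 8·2 = 16.
  V_q(n, t) = 1 + 16 = 17.
Step 2: q^n = 3^8 = 6561.
Step 3: Hamming bound ⌊q^n / V_q(n,t)⌋ = ⌊6561/17⌋ = 385.
Step 4: Compare |C| = 284 to 385: satisfied.
The claimed |C| lies below the Hamming bound.


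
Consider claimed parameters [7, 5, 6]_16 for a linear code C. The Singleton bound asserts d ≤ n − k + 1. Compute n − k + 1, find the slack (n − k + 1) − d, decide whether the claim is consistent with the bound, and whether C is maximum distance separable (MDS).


Singleton RHS = n − k + 1 = 3, slack = -3, bound violated (no such code; not MDS).

Singleton bound: d ≤ n − k + 1.
Here n = 7, k = 5, so n − k + 1 = 3.
Given d = 6, check d ≤ 3: NO.
Slack = (n − k + 1) − d = -3.
The slack is negative: d = 6 exceeds n − k + 1 = 3 by 3, so the Singleton bound is violated and no linear [7, 5, 6]_16 code can exist. In particular it is not MDS (MDS requires d = n − k + 1 exactly).
Description: the claimed parameters are [7, 5, 6]_16; such a code would be impossible (violates the Singleton bound).


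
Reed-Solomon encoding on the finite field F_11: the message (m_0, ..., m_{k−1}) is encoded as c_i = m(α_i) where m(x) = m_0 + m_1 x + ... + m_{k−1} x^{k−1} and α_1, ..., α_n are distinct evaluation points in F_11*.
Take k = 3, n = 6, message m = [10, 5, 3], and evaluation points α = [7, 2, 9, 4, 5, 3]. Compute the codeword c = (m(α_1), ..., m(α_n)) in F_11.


c = [5, 10, 1, 1, 0, 8]

Message polynomial: m(x) = 10 + 5·x + 3·x^2 (mod 11).
For each evaluation point α_i, compute m(α_i) mod 11:
  α_1 = 7: Horner steps 3 → 4 → 5, so m(7) = 5.
  α_2 = 2: Horner steps 3 → 0 → 10, so m(2) = 10.
  α_3 = 9: Horner steps 3 → 10 → 1, so m(9) = 1.
  α_4 = 4: Horner steps 3 → 6 → 1, so m(4) = 1.
  α_5 = 5: Horner steps 3 → 9 → 0, so m(5) = 0.
  α_6 = 3: Horner steps 3 → 3 → 8, so m(3) = 8.
Codeword c = [5, 10, 1, 1, 0, 8] ∈ F_11^6.


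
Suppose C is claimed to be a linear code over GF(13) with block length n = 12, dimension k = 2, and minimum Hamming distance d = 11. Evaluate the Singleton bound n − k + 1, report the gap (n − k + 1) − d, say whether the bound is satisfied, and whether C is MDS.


Singleton RHS = n − k + 1 = 11, slack = 0, bound satisfied, MDS.

Singleton bound: d ≤ n − k + 1.
Here n = 12, k = 2, so n − k + 1 = 11.
Given d = 11, check d ≤ 11: YES.
Slack = (n − k + 1) − d = 0.
The code is MDS (slack = 0).
Description: the claimed parameters are [12, 2, 11]_13; such a code would be MDS (meets Singleton bound).


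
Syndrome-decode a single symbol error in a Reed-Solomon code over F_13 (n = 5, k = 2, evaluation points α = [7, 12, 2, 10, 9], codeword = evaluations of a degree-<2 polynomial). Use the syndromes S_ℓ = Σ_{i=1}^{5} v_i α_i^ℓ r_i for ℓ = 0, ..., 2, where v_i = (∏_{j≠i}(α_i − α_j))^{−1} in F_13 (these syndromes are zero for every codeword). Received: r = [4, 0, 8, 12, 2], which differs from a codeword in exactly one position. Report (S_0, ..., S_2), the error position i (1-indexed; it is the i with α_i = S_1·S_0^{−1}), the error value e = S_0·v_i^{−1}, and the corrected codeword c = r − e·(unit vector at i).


S = (12, 4, 10), error at position 5, error magnitude e = 10, c = [4, 0, 8, 12, 5].

Step 1: column multipliers v_i = (∏_{j≠i}(α_i − α_j))^{−1} mod 13.
  i = 1 (α = 7): (7−12)(7−2)(7−10)(7−9) = (−5)·5·(−3)·(−2) = −150 ≡ 6, so v_1 = 6^{−1} = 11 (mod 13).
  i = 2 (α = 12): (12−7)(12−2)(12−10)(12−9) = 5·10·2·3 = 300 ≡ 1, so v_2 = 1^{−1} = 1 (mod 13).
  i = 3 (α = 2): (2−7)(2−12)(2−10)(2−9) = (−5)·(−10)·(−8)·(−7) = 2800 ≡ 5, so v_3 = 5^{−1} = 8 (mod 13).
  i = 4 (α = 10): (10−7)(10−12)(10−2)(10−9) = 3·(−2)·8·1 = −48 ≡ 4, so v_4 = 4^{−1} = 10 (mod 13).
  i = 5 (α = 9): (9−7)(9−12)(9−2)(9−10) = 2·(−3)·7·(−1) = 42 ≡ 3, so v_5 = 3^{−1} = 9 (mod 13).
  v = [11, 1, 8, 10, 9].
Step 2: syndromes of r = [4, 0, 8, 12, 2] (all sums mod 13).
  S_0 = Σ v_i r_i = 11·4 + 1·0 + 8·8 + 10·12 + 9·2 = 246 ≡ 12.
  S_1 = Σ v_i α_i r_i = 11·7·4 + 1·12·0 + 8·2·8 + 10·10·12 + 9·9·2 = 1798 ≡ 4.
  α_i^2 mod 13 = [10, 1, 4, 9, 3].
  S_2 = Σ v_i α_i^2 r_i = 11·10·4 + 1·1·0 + 8·4·8 + 10·9·12 + 9·3·2 = 1830 ≡ 10.
  S = (12, 4, 10) ≠ 0, so r is not a codeword (an error is present).
Step 3: locate the error. For a single error e at position i, S_ℓ = v_i·e·α_i^ℓ, so α_err = S_1/S_0.
  S_0^{−1} = 12^{−1} = 12 (mod 13), so α_err = 4·12 = 48 ≡ 9 = α_5. Error position i = 5.
  Consistency check: S_2/S_1 = 10·10 = 100 ≡ 9 = α_err ✓ (single-error assumption holds).
Step 4: error magnitude e = S_0/v_5 = S_0·∏_{j≠5}(α_5 − α_j) = 12·3 = 36 ≡ 10 (mod 13).
Step 5: correct position 5: c_5 = r_5 − e = 2 − 10 ≡ 5 (mod 13). Hence c = [4, 0, 8, 12, 5].
  Check: interpolating c through the α_i gives m(x) = 7 + 7·x (degree < 2) with m(α_i) = c_i for every i, so c is indeed a codeword.


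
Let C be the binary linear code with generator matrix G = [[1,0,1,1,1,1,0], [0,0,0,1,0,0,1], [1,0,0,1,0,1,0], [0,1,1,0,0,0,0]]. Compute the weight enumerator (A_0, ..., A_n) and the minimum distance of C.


Weight distribution: A_0 = 1, A_2 = 4, A_3 = 2, A_4 = 3, A_5 = 6. Minimum distance d = 2.

Enumerate all 2^4 = 16 messages m ∈ F_2^4.
For each, compute codeword c = mG in F_2^7, then tally its weight.
  m = 0000 → c = 0000000, weight = 0.
  m = 1000 → c = 1011110, weight = 5.
  m = 0100 → c = 0001001, weight = 2.
  m = 1100 → c = 1010111, weight = 5.
  m = 0010 → c = 1001010, weight = 3.
  m = 1010 → c = 0010100, weight = 2.
  m = 0110 → c = 1000011, weight = 3.
  m = 1110 → c = 0011101, weight = 4.
  m = 0001 → c = 0110000, weight = 2.
  m = 1001 → c = 1101110, weight = 5.
  m = 0101 → c = 0111001, weight = 4.
  m = 1101 → c = 1100111, weight = 5.
  m = 0011 → c = 1111010, weight = 5.
  m = 1011 → c = 0100100, weight = 2.
  m = 0111 → c = 1110011, weight = 5.
  m = 1111 → c = 0101101, weight = 4.
Tally weights:
  weight 0: 1 codewords.
  weight 2: 4 codewords.
  weight 3: 2 codewords.
  weight 4: 3 codewords.
  weight 5: 6 codewords.
Minimum distance d = smallest w > 0 with A_w > 0 = 2.
Sanity: Σ A_w = 16 = 2^4 = 16 ✓.


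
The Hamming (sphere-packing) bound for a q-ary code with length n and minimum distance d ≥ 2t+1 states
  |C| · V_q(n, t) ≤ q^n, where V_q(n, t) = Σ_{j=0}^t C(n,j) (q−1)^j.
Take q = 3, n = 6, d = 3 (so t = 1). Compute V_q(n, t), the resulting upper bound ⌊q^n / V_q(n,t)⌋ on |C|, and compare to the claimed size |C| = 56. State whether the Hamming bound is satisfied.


V_q(n, t) = 13, q^n = 729, Hamming bound = 56, |C| = 56 ≤ bound (satisfied).

Step 1: Compute V_q(n, t) = Σ_{j=0}^1 C(n, j) (q−1)^j.
  j = 0: C(6,0)·(2)^0 = 1·1 = 1.
  j = 1: C(6,1)·(2)^1 = 6·2 = 12.
  V_q(n, t) = 1 + 12 = 13.
Step 2: q^n = 3^6 = 729.
Step 3: Hamming bound ⌊q^n / V_q(n,t)⌋ = ⌊729/13⌋ = 56.
Step 4: Compare |C| = 56 to 56: satisfied.
The claimed |C| lies at the Hamming bound (tight).


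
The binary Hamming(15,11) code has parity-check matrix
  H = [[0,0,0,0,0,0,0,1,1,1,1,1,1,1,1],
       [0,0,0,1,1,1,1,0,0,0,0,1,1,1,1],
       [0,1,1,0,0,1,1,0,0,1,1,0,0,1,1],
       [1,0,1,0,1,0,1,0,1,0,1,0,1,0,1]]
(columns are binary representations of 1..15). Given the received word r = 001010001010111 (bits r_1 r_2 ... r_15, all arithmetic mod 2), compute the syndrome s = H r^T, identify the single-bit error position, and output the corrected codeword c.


s = (1, 0, 0, 0)^T, error position = 8, corrected codeword c = 001010011010111

Compute s = H r^T mod 2 one row at a time:
  s_1 = 0 + 1 + 0 + 1 + 0 + 1 + 1 + 1 = 5 ≡ 1 (mod 2).
  s_2 = 0 + 1 + 0 + 0 + 0 + 1 + 1 + 1 = 4 ≡ 0 (mod 2).
  s_3 = 0 + 1 + 0 + 0 + 0 + 1 + 1 + 1 = 4 ≡ 0 (mod 2).
  s_4 = 0 + 1 + 1 + 0 + 1 + 1 + 1 + 1 = 6 ≡ 0 (mod 2).
s = (1, 0, 0, 0)^T — this equals column 8 of H (binary 1000), so error is at position 8.
Correct: flip bit 8 of r = 001010001010111 to get c = 001010011010111.


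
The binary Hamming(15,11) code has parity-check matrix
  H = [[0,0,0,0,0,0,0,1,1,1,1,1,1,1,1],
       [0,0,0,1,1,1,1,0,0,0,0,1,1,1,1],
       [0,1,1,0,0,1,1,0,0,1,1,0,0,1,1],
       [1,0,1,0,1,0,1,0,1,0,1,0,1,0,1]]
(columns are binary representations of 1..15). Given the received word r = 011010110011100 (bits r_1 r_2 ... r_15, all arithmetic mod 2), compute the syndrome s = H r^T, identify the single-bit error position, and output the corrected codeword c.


s = (0, 0, 0, 1)^T, error position = 1, corrected codeword c = 111010110011100

Compute s = H r^T mod 2 one row at a time:
  s_1 = 1 + 0 + 0 + 1 + 1 + 1 + 0 + 0 = 4 ≡ 0 (mod 2).
  s_2 = 0 + 1 + 0 + 1 + 1 + 1 + 0 + 0 = 4 ≡ 0 (mod 2).
  s_3 = 1 + 1 + 0 + 1 + 0 + 1 + 0 + 0 = 4 ≡ 0 (mod 2).
  s_4 = 0 + 1 + 1 + 1 + 0 + 1 + 1 + 0 = 5 ≡ 1 (mod 2).
s = (0, 0, 0, 1)^T — this equals column 1 of H (binary 0001), so error is at position 1.
Correct: flip bit 1 of r = 011010110011100 to get c = 111010110011100.


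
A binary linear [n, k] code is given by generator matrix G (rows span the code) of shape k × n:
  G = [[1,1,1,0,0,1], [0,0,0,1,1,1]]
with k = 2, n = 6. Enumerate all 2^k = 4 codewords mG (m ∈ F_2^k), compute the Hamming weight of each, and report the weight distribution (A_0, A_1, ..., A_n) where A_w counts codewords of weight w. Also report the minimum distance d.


Weight distribution: A_0 = 1, A_3 = 1, A_4 = 1, A_5 = 1. Minimum distance d = 3.

Enumerate all 2^2 = 4 messages m ∈ F_2^2.
For each, compute codeword c = mG in F_2^6, then tally its weight.
  m = 00 → c = 000000, weight = 0.
  m = 10 → c = 111001, weight = 4.
  m = 01 → c = 000111, weight = 3.
  m = 11 → c = 111110, weight = 5.
Tally weights:
  weight 0: 1 codewords.
  weight 3: 1 codewords.
  weight 4: 1 codewords.
  weight 5: 1 codewords.
Minimum distance d = smallest w > 0 with A_w > 0 = 3.
Sanity: Σ A_w = 4 = 2^2 = 4 ✓.


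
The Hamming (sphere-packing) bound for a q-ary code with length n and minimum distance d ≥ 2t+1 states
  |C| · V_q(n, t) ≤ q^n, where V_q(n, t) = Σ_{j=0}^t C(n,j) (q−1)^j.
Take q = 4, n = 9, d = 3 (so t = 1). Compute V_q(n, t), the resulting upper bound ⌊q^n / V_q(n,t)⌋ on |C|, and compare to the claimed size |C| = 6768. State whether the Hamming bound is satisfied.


V_q(n, t) = 28, q^n = 262144, Hamming bound = 9362, |C| = 6768 ≤ bound (satisfied).

Step 1: Compute V_q(n, t) = Σ_{j=0}^1 C(n, j) (q−1)^j.
  j = 0: C(9,0)·(3)^0 = 1·1 = 1.
  j = 1: C(9,1)·(3)^1 = 9·3 = 27.
  V_q(n, t) = 1 + 27 = 28.
Step 2: q^n = 4^9 = 262144.
Step 3: Hamming bound ⌊q^n / V_q(n,t)⌋ = ⌊262144/28⌋ = 9362.
Step 4: Compare |C| = 6768 to 9362: satisfied.
The claimed |C| lies below the Hamming bound.


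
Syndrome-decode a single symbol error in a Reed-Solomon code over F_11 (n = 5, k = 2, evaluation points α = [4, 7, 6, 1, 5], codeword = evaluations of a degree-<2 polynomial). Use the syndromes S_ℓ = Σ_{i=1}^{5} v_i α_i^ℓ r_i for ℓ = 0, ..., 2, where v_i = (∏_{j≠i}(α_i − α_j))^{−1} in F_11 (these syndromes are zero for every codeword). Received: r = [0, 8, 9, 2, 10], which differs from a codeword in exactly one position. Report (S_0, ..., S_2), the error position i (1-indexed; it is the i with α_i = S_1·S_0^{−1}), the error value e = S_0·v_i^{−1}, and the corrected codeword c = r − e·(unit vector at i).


S = (4, 4, 4), error at position 4, error magnitude e = 10, c = [0, 8, 9, 3, 10].

Step 1: column multipliers v_i = (∏_{j≠i}(α_i − α_j))^{−1} mod 11.
  i = 1 (α = 4): (4−7)(4−6)(4−1)(4−5) = (−3)·(−2)·3·(−1) = −18 ≡ 4, so v_1 = 4^{−1} = 3 (mod 11).
  i = 2 (α = 7): (7−4)(7−6)(7−1)(7−5) = 3·1·6·2 = 36 ≡ 3, so v_2 = 3^{−1} = 4 (mod 11).
  i = 3 (α = 6): (6−4)(6−7)(6−1)(6−5) = 2·(−1)·5·1 = −10 ≡ 1, so v_3 = 1^{−1} = 1 (mod 11).
  i = 4 (α = 1): (1−4)(1−7)(1−6)(1−5) = (−3)·(−6)·(−5)·(−4) = 360 ≡ 8, so v_4 = 8^{−1} = 7 (mod 11).
  i = 5 (α = 5): (5−4)(5−7)(5−6)(5−1) = 1·(−2)·(−1)·4 = 8 ≡ 8, so v_5 = 8^{−1} = 7 (mod 11).
  v = [3, 4, 1, 7, 7].
Step 2: syndromes of r = [0, 8, 9, 2, 10] (all sums mod 11).
  S_0 = Σ v_i r_i = 3·0 + 4·8 + 1·9 + 7·2 + 7·10 = 125 ≡ 4.
  S_1 = Σ v_i α_i r_i = 3·4·0 + 4·7·8 + 1·6·9 + 7·1·2 + 7·5·10 = 642 ≡ 4.
  α_i^2 mod 11 = [5, 5, 3, 1, 3].
  S_2 = Σ v_i α_i^2 r_i = 3·5·0 + 4·5·8 + 1·3·9 + 7·1·2 + 7·3·10 = 411 ≡ 4.
  S = (4, 4, 4) ≠ 0, so r is not a codeword (an error is present).
Step 3: locate the error. For a single error e at position i, S_ℓ = v_i·e·α_i^ℓ, so α_err = S_1/S_0.
  S_0^{−1} = 4^{−1} = 3 (mod 11), so α_err = 4·3 = 12 ≡ 1 = α_4. Error position i = 4.
  Consistency check: S_2/S_1 = 4·3 = 12 ≡ 1 = α_err ✓ (single-error assumption holds).
Step 4: error magnitude e = S_0/v_4 = S_0·∏_{j≠4}(α_4 − α_j) = 4·8 = 32 ≡ 10 (mod 11).
Step 5: correct position 4: c_4 = r_4 − e = 2 − 10 ≡ 3 (mod 11). Hence c = [0, 8, 9, 3, 10].
  Check: interpolating c through the α_i gives m(x) = 4 + 10·x (degree < 2) with m(α_i) = c_i for every i, so c is indeed a codeword.
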